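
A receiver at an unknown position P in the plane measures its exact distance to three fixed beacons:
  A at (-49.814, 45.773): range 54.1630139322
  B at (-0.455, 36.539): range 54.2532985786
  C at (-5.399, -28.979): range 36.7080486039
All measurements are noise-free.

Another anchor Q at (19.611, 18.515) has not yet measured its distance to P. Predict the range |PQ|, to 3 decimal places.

59.030

eq1: (x + 49.814)² + (y − 45.773)² = 54.1630139322²
eq2: (x + 0.455)² + (y − 36.539)² = 54.2532985786²
eq3: (x + 5.399)² + (y + 28.979)² = 36.7080486039²
eq1−eq2, eq1−eq3 (x²,y² cancel):
  98.718·x − 18.468·y = -3251.084907
  88.830·x − 149.504·y = -2121.519237
det = 98.718·-149.504 − -18.468·88.830 = -13118.223432
x = (-3251.084907·-149.504 − -18.468·-2121.519237) / -13118.223432 = -34.064825
y = (98.718·-2121.519237 − -3251.084907·88.830) / -13118.223432 = -6.049732
|P − Q| = √((-34.064825 − 19.611)² + (-6.049732 − 18.515)²) = 59.029825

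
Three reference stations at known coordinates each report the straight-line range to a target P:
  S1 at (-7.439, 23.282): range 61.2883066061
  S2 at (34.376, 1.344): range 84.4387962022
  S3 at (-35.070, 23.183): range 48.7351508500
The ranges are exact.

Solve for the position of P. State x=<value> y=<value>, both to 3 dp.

x=-46.077 y=-24.293

eq1: (x + 7.439)² + (y − 23.282)² = 61.2883066061²
eq2: (x − 34.376)² + (y − 1.344)² = 84.4387962022²
eq3: (x + 35.070)² + (y − 23.183)² = 48.7351508500²
eq3−eq1, eq3−eq2 (x²,y² cancel):
  55.262·x + 0.198·y = -2551.107742
  138.892·x − 43.678·y = -5338.636053
det = 55.262·-43.678 − 0.198·138.892 = -2441.234252
x = (-2551.107742·-43.678 − 0.198·-5338.636053) / -2441.234252 = -46.076829
y = (55.262·-5338.636053 − -2551.107742·138.892) / -2441.234252 = -24.292937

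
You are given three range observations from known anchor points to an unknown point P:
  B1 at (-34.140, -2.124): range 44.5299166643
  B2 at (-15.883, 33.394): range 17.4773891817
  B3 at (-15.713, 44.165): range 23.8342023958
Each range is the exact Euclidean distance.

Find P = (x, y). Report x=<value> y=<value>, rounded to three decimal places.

eq1: (x + 34.140)² + (y + 2.124)² = 44.5299166643²
eq2: (x + 15.883)² + (y − 33.394)² = 17.4773891817²
eq3: (x + 15.713)² + (y − 44.165)² = 23.8342023958²
eq1−eq2, eq1−eq3 (x²,y² cancel):
  36.514·x + 71.036·y = 1874.832295
  36.854·x + 92.578·y = 2442.238892
det = 36.514·92.578 − 71.036·36.854 = 762.432348
x = (1874.832295·92.578 − 71.036·2442.238892) / 762.432348 = 0.106688
y = (36.514·2442.238892 − 1874.832295·36.854) / 762.432348 = 26.337867

x=0.107 y=26.338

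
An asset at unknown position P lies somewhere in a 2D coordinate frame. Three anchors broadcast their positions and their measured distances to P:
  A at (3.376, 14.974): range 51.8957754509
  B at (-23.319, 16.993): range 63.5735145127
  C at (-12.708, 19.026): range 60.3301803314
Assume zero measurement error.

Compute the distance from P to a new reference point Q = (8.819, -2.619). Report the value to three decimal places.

eq1: (x − 3.376)² + (y − 14.974)² = 51.8957754509²
eq2: (x + 23.319)² + (y − 16.993)² = 63.5735145127²
eq3: (x + 12.708)² + (y − 19.026)² = 60.3301803314²
eq3−eq2, eq3−eq1 (x²,y² cancel):
  -21.222·x − 4.066·y = -92.805219
  32.168·x − 8.104·y = 658.695261
det = -21.222·-8.104 − -4.066·32.168 = 302.778176
x = (-92.805219·-8.104 − -4.066·658.695261) / 302.778176 = 11.329576
y = (-21.222·658.695261 − -92.805219·32.168) / 302.778176 = -36.308669
|P − Q| = √((11.329576 − 8.819)² + (-36.308669 − -2.619)²) = 33.783084

33.783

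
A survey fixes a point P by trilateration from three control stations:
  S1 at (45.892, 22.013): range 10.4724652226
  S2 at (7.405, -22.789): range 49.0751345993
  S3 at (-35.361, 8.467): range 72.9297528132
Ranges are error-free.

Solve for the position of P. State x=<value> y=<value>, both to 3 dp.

eq1: (x − 45.892)² + (y − 22.013)² = 10.4724652226²
eq2: (x − 7.405)² + (y + 22.789)² = 49.0751345993²
eq3: (x + 35.361)² + (y − 8.467)² = 72.9297528132²
eq2−eq1, eq2−eq3 (x²,y² cancel):
  76.974·x + 89.604·y = 4315.171595
  -85.532·x + 62.512·y = -2162.462145
det = 76.974·62.512 − 89.604·-85.532 = 12475.808016
x = (4315.171595·62.512 − 89.604·-2162.462145) / 12475.808016 = 37.153126
y = (76.974·-2162.462145 − 4315.171595·-85.532) / 12475.808016 = 16.241986

x=37.153 y=16.242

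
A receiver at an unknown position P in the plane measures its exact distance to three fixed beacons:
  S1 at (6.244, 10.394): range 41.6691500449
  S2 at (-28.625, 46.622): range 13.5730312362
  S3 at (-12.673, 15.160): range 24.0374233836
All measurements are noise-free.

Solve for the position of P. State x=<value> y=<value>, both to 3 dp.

eq1: (x − 6.244)² + (y − 10.394)² = 41.6691500449²
eq2: (x + 28.625)² + (y − 46.622)² = 13.5730312362²
eq3: (x + 12.673)² + (y − 15.160)² = 24.0374233836²
eq2−eq1, eq2−eq3 (x²,y² cancel):
  69.738·x − 72.456·y = -4398.069626
  31.904·x − 62.924·y = -2996.141526
det = 69.738·-62.924 − -72.456·31.904 = -2076.557688
x = (-4398.069626·-62.924 − -72.456·-2996.141526) / -2076.557688 = -28.728170
y = (69.738·-2996.141526 − -4398.069626·31.904) / -2076.557688 = 33.049361

x=-28.728 y=33.049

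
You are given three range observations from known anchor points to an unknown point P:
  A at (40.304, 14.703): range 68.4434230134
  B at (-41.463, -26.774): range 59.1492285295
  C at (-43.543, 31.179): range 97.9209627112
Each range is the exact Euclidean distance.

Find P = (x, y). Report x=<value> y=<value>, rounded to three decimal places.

eq1: (x − 40.304)² + (y − 14.703)² = 68.4434230134²
eq2: (x + 41.463)² + (y + 26.774)² = 59.1492285295²
eq3: (x + 43.543)² + (y − 31.179)² = 97.9209627112²
eq2−eq1, eq2−eq3 (x²,y² cancel):
  163.534·x + 82.954·y = -1781.307738
  -4.160·x + 115.906·y = -5657.788258
det = 163.534·115.906 − 82.954·-4.160 = 19299.660444
x = (-1781.307738·115.906 − 82.954·-5657.788258) / 19299.660444 = 13.620546
y = (163.534·-5657.788258 − -1781.307738·-4.160) / 19299.660444 = -48.324735

x=13.621 y=-48.325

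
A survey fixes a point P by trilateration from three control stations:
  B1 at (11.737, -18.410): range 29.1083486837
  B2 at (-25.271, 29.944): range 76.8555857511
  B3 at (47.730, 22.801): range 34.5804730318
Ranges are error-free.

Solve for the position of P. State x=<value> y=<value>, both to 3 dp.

x=39.852 y=-10.870

eq1: (x − 11.737)² + (y + 18.410)² = 29.1083486837²
eq2: (x + 25.271)² + (y − 29.944)² = 76.8555857511²
eq3: (x − 47.730)² + (y − 22.801)² = 34.5804730318²
eq1−eq3, eq1−eq2 (x²,y² cancel):
  71.986·x + 82.422·y = 1972.840080
  -74.016·x + 96.708·y = -4000.903790
det = 71.986·96.708 − 82.422·-74.016 = 13062.168840
x = (1972.840080·96.708 − 82.422·-4000.903790) / 13062.168840 = 39.851874
y = (71.986·-4000.903790 − 1972.840080·-74.016) / 13062.168840 = -10.870119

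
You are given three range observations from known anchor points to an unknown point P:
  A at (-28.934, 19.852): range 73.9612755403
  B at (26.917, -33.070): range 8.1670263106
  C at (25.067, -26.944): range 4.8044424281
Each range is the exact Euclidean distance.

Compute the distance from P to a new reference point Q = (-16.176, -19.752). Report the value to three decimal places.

eq1: (x + 28.934)² + (y − 19.852)² = 73.9612755403²
eq2: (x − 26.917)² + (y + 33.070)² = 8.1670263106²
eq3: (x − 25.067)² + (y + 26.944)² = 4.8044424281²
eq2−eq3, eq2−eq1 (x²,y² cancel):
  -3.700·x + 12.252·y = -420.198512
  -111.702·x + 105.844·y = -5990.441490
det = -3.700·105.844 − 12.252·-111.702 = 976.950104
x = (-420.198512·105.844 − 12.252·-5990.441490) / 976.950104 = 29.601714
y = (-3.700·-5990.441490 − -420.198512·-111.702) / 976.950104 = -25.356854
|P − Q| = √((29.601714 − -16.176)² + (-25.356854 − -19.752)²) = 46.119557

46.120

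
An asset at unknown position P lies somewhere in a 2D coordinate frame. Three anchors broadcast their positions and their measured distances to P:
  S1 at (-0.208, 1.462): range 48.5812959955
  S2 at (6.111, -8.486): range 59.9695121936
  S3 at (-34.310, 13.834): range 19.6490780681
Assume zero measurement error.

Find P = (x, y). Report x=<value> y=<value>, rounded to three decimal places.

x=-36.891 y=33.313

eq1: (x + 0.208)² + (y − 1.462)² = 48.5812959955²
eq2: (x − 6.111)² + (y + 8.486)² = 59.9695121936²
eq3: (x + 34.310)² + (y − 13.834)² = 19.6490780681²
eq3−eq1, eq3−eq2 (x²,y² cancel):
  68.204·x − 24.744·y = -3340.431000
  80.842·x − 44.640·y = -4469.455263
det = 68.204·-44.640 − -24.744·80.842 = -1044.272112
x = (-3340.431000·-44.640 − -24.744·-4469.455263) / -1044.272112 = -36.891380
y = (68.204·-4469.455263 − -3340.431000·80.842) / -1044.272112 = 33.312777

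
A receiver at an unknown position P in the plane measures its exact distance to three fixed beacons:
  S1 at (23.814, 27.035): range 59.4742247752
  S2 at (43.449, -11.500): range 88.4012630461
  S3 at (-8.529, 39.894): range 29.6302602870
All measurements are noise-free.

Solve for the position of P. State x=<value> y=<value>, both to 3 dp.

x=-35.653 y=27.967

eq1: (x − 23.814)² + (y − 27.035)² = 59.4742247752²
eq2: (x − 43.449)² + (y + 11.500)² = 88.4012630461²
eq3: (x + 8.529)² + (y − 39.894)² = 29.6302602870²
eq2−eq1, eq2−eq3 (x²,y² cancel):
  -39.270·x + 77.070·y = 3555.532116
  -103.956·x + 102.788·y = 6581.040459
det = -39.270·102.788 − 77.070·-103.956 = 3975.404160
x = (3555.532116·102.788 − 77.070·6581.040459) / 3975.404160 = -35.652917
y = (-39.270·6581.040459 − 3555.532116·-103.956) / 3975.404160 = 27.967329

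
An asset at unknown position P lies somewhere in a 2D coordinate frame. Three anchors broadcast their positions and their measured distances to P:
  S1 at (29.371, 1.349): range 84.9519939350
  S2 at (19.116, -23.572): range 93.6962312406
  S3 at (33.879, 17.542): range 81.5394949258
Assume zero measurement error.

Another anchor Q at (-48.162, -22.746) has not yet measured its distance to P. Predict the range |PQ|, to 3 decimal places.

70.495

eq1: (x − 29.371)² + (y − 1.349)² = 84.9519939350²
eq2: (x − 19.116)² + (y + 23.572)² = 93.6962312406²
eq3: (x − 33.879)² + (y − 17.542)² = 81.5394949258²
eq1−eq2, eq1−eq3 (x²,y² cancel):
  -20.510·x − 49.842·y = -1505.557277
  9.016·x + 32.386·y = 1159.185004
det = -20.510·32.386 − -49.842·9.016 = -214.861388
x = (-1505.557277·32.386 − -49.842·1159.185004) / -214.861388 = -41.967154
y = (-20.510·1159.185004 − -1505.557277·9.016) / -214.861388 = 47.476097
|P − Q| = √((-41.967154 − -48.162)² + (47.476097 − -22.746)²) = 70.494815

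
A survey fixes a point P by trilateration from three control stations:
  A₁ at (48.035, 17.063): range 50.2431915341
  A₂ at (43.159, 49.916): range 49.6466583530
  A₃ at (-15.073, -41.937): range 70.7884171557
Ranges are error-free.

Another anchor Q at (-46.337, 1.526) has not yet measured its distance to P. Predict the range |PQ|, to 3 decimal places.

eq1: (x − 48.035)² + (y − 17.063)² = 50.2431915341²
eq2: (x − 43.159)² + (y − 49.916)² = 49.6466583530²
eq3: (x + 15.073)² + (y + 41.937)² = 70.7884171557²
eq1−eq2, eq1−eq3 (x²,y² cancel):
  -9.752·x + 65.706·y = 1815.386753
  -126.216·x − 118.000·y = -3099.221604
det = -9.752·-118.000 − 65.706·-126.216 = 9443.884496
x = (1815.386753·-118.000 − 65.706·-3099.221604) / 9443.884496 = -1.120109
y = (-9.752·-3099.221604 − 1815.386753·-126.216) / 9443.884496 = 27.462689
|P − Q| = √((-1.120109 − -46.337)² + (27.462689 − 1.526)²) = 52.127527

52.128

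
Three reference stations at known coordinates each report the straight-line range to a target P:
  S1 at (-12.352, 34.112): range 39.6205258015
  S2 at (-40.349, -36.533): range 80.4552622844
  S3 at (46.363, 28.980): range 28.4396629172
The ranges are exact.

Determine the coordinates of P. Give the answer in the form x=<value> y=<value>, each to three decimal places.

eq1: (x + 12.352)² + (y − 34.112)² = 39.6205258015²
eq2: (x + 40.349)² + (y + 36.533)² = 80.4552622844²
eq3: (x − 46.363)² + (y − 28.980)² = 28.4396629172²
eq2−eq1, eq2−eq3 (x²,y² cancel):
  55.994·x + 141.290·y = 3256.761722
  173.424·x + 131.026·y = 5690.901081
det = 55.994·131.026 − 141.290·173.424 = -17166.407116
x = (3256.761722·131.026 − 141.290·5690.901081) / -17166.407116 = 21.981708
y = (55.994·5690.901081 − 3256.761722·173.424) / -17166.407116 = 14.338721

x=21.982 y=14.339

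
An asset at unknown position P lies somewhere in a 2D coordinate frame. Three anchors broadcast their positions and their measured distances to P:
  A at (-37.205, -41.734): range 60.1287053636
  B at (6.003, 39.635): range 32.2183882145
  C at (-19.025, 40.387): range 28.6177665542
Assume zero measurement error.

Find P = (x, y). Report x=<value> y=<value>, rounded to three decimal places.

x=-11.707 y=12.721

eq1: (x + 37.205)² + (y + 41.734)² = 60.1287053636²
eq2: (x − 6.003)² + (y − 39.635)² = 32.2183882145²
eq3: (x + 19.025)² + (y − 40.387)² = 28.6177665542²
eq2−eq1, eq2−eq3 (x²,y² cancel):
  -86.416·x − 162.738·y = -1058.467123
  -50.056·x + 1.504·y = 605.139137
det = -86.416·1.504 − -162.738·-50.056 = -8275.982992
x = (-1058.467123·1.504 − -162.738·605.139137) / -8275.982992 = -11.707032
y = (-86.416·605.139137 − -1058.467123·-50.056) / -8275.982992 = 12.720704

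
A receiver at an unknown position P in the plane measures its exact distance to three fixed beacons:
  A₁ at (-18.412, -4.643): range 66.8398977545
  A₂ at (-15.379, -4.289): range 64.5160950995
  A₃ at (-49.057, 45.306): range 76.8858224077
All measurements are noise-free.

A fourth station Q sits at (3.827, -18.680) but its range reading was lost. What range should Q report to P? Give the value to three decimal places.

66.774

eq1: (x + 18.412)² + (y + 4.643)² = 66.8398977545²
eq2: (x + 15.379)² + (y + 4.289)² = 64.5160950995²
eq3: (x + 49.057)² + (y − 45.306)² = 76.8858224077²
eq3−eq2, eq3−eq1 (x²,y² cancel):
  67.356·x − 99.190·y = -2455.210563
  61.290·x − 99.898·y = -2654.805937
det = 67.356·-99.898 − -99.190·61.290 = -649.374588
x = (-2455.210563·-99.898 − -99.190·-2654.805937) / -649.374588 = 27.810722
y = (67.356·-2654.805937 − -2455.210563·61.290) / -649.374588 = 43.637761
|P − Q| = √((27.810722 − 3.827)² + (43.637761 − -18.680)²) = 66.773665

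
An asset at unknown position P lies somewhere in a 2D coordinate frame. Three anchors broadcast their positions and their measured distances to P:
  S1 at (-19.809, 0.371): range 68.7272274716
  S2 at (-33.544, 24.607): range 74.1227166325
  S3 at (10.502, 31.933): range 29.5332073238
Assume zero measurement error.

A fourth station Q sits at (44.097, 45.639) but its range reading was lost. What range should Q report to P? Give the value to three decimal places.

eq1: (x + 19.809)² + (y − 0.371)² = 68.7272274716²
eq2: (x + 33.544)² + (y − 24.607)² = 74.1227166325²
eq3: (x − 10.502)² + (y − 31.933)² = 29.5332073238²
eq3−eq1, eq3−eq2 (x²,y² cancel):
  -60.622·x − 63.124·y = -4588.695832
  -88.092·x − 14.652·y = -4021.270894
det = -60.622·-14.652 − -63.124·-88.092 = -4672.485864
x = (-4588.695832·-14.652 − -63.124·-4021.270894) / -4672.485864 = 39.937014
y = (-60.622·-4021.270894 − -4588.695832·-88.092) / -4672.485864 = 34.339303
|P − Q| = √((39.937014 − 44.097)² + (34.339303 − 45.639)²) = 12.041123

12.041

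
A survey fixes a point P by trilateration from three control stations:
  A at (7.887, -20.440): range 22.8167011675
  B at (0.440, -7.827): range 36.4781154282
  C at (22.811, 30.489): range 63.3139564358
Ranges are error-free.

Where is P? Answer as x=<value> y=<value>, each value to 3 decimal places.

x=27.145 y=-32.676

eq1: (x − 7.887)² + (y + 20.440)² = 22.8167011675²
eq2: (x − 0.440)² + (y + 7.827)² = 36.4781154282²
eq3: (x − 22.811)² + (y − 30.489)² = 63.3139564358²
eq3−eq2, eq3−eq1 (x²,y² cancel):
  -44.742·x − 76.632·y = 1289.538861
  -29.848·x − 101.858·y = 2518.132754
det = -44.742·-101.858 − -76.632·-29.848 = 2270.018700
x = (1289.538861·-101.858 − -76.632·2518.132754) / 2270.018700 = 27.145019
y = (-44.742·2518.132754 − 1289.538861·-29.848) / 2270.018700 = -32.676444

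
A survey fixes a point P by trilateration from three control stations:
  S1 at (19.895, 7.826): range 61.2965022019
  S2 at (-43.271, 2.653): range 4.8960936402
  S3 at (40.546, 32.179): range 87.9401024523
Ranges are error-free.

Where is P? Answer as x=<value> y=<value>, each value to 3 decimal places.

x=-40.687 y=-1.506

eq1: (x − 19.895)² + (y − 7.826)² = 61.2965022019²
eq2: (x + 43.271)² + (y − 2.653)² = 4.8960936402²
eq3: (x − 40.546)² + (y − 32.179)² = 87.9401024523²
eq3−eq1, eq3−eq2 (x²,y² cancel):
  -41.302·x − 48.706·y = 1753.791581
  -167.634·x − 59.052·y = 6909.441579
det = -41.302·-59.052 − -48.706·-167.634 = -5725.815900
x = (1753.791581·-59.052 − -48.706·6909.441579) / -5725.815900 = -40.687016
y = (-41.302·6909.441579 − 1753.791581·-167.634) / -5725.815900 = -1.505697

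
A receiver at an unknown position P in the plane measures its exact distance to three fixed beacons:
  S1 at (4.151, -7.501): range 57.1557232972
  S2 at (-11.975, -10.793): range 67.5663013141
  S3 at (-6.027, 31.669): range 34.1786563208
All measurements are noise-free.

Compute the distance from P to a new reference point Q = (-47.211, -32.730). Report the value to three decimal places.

eq1: (x − 4.151)² + (y + 7.501)² = 57.1557232972²
eq2: (x + 11.975)² + (y + 10.793)² = 67.5663013141²
eq3: (x + 6.027)² + (y − 31.669)² = 34.1786563208²
eq2−eq1, eq2−eq3 (x²,y² cancel):
  32.252·x + 6.584·y = 1112.034696
  11.896·x + 84.924·y = 4176.385341
det = 32.252·84.924 − 6.584·11.896 = 2660.645584
x = (1112.034696·84.924 − 6.584·4176.385341) / 2660.645584 = 25.159726
y = (32.252·4176.385341 − 1112.034696·11.896) / 2660.645584 = 45.653587
|P − Q| = √((25.159726 − -47.211)² + (45.653587 − -32.730)²) = 106.684154

106.684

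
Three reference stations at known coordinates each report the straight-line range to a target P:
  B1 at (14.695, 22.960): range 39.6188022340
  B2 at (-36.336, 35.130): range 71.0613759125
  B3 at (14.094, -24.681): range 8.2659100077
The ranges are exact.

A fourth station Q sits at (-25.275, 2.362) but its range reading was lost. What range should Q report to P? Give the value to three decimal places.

42.168

eq1: (x − 14.695)² + (y − 22.960)² = 39.6188022340²
eq2: (x + 36.336)² + (y − 35.130)² = 71.0613759125²
eq3: (x − 14.094)² + (y + 24.681)² = 8.2659100077²
eq1−eq2, eq1−eq3 (x²,y² cancel):
  -102.062·x + 24.340·y = -1668.752485
  -1.202·x − 95.282·y = 1566.012194
det = -102.062·-95.282 − 24.340·-1.202 = 9753.928164
x = (-1668.752485·-95.282 − 24.340·1566.012194) / 9753.928164 = 12.393503
y = (-102.062·1566.012194 − -1668.752485·-1.202) / 9753.928164 = -16.591898
|P − Q| = √((12.393503 − -25.275)² + (-16.591898 − 2.362)²) = 42.168310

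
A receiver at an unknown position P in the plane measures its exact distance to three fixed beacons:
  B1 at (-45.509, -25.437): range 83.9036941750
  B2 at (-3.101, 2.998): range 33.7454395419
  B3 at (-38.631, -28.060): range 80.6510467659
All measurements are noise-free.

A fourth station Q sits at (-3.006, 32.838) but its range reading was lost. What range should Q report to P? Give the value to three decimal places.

21.491

eq1: (x + 45.509)² + (y + 25.437)² = 83.9036941750²
eq2: (x + 3.101)² + (y − 2.998)² = 33.7454395419²
eq3: (x + 38.631)² + (y + 28.060)² = 80.6510467659²
eq3−eq2, eq3−eq1 (x²,y² cancel):
  71.060·x + 62.116·y = 3104.723099
  -13.756·x + 5.246·y = -96.846263
det = 71.060·5.246 − 62.116·-13.756 = 1227.248456
x = (3104.723099·5.246 − 62.116·-96.846263) / 1227.248456 = 18.173239
y = (71.060·-96.846263 − 3104.723099·-13.756) / 1227.248456 = 29.192683
|P − Q| = √((18.173239 − -3.006)² + (29.192683 − 32.838)²) = 21.490661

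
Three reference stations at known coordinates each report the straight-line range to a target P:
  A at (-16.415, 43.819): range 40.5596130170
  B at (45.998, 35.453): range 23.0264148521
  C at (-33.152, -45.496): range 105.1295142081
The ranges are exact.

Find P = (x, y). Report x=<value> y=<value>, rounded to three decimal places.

x=24.128 y=42.658

eq1: (x + 16.415)² + (y − 43.819)² = 40.5596130170²
eq2: (x − 45.998)² + (y − 35.453)² = 23.0264148521²
eq3: (x + 33.152)² + (y + 45.496)² = 105.1295142081²
eq2−eq3, eq2−eq1 (x²,y² cancel):
  -158.300·x − 161.898·y = -10725.789070
  -124.826·x + 16.732·y = -2298.040654
det = -158.300·16.732 − -161.898·-124.826 = -22857.755348
x = (-10725.789070·16.732 − -161.898·-2298.040654) / -22857.755348 = 24.128007
y = (-158.300·-2298.040654 − -10725.789070·-124.826) / -22857.755348 = 42.658498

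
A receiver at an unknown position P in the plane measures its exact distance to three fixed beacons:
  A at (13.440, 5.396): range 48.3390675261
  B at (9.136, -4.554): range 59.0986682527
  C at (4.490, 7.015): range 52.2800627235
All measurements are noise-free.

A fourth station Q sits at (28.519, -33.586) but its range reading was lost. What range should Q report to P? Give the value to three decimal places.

eq1: (x − 13.440)² + (y − 5.396)² = 48.3390675261²
eq2: (x − 9.136)² + (y + 4.554)² = 59.0986682527²
eq3: (x − 4.490)² + (y − 7.015)² = 52.2800627235²
eq1−eq3, eq1−eq2 (x²,y² cancel):
  -17.900·x + 3.238·y = -536.919600
  -8.608·x − 19.900·y = -1261.532144
det = -17.900·-19.900 − 3.238·-8.608 = 384.082704
x = (-536.919600·-19.900 − 3.238·-1261.532144) / 384.082704 = 38.454065
y = (-17.900·-1261.532144 − -536.919600·-8.608) / 384.082704 = 46.759777
|P − Q| = √((38.454065 − 28.519)² + (46.759777 − -33.586)²) = 80.957701

80.958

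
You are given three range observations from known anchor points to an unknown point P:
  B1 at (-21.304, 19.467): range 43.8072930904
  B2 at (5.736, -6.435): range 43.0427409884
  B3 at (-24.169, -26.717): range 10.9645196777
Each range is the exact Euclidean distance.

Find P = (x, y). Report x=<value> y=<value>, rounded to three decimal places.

eq1: (x + 21.304)² + (y − 19.467)² = 43.8072930904²
eq2: (x − 5.736)² + (y + 6.435)² = 43.0427409884²
eq3: (x + 24.169)² + (y + 26.717)² = 10.9645196777²
eq2−eq1, eq2−eq3 (x²,y² cancel):
  -54.080·x + 51.804·y = 692.112208
  -59.810·x − 40.564·y = 2956.084589
det = -54.080·-40.564 − 51.804·-59.810 = 5292.098360
x = (692.112208·-40.564 − 51.804·2956.084589) / 5292.098360 = -34.241965
y = (-54.080·2956.084589 − 692.112208·-59.810) / 5292.098360 = -22.386172

x=-34.242 y=-22.386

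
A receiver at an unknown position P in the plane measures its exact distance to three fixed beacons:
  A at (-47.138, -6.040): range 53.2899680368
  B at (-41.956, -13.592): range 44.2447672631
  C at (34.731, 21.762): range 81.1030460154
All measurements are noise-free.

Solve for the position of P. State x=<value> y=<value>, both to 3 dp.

x=-11.009 y=-45.213

eq1: (x + 47.138)² + (y + 6.040)² = 53.2899680368²
eq2: (x + 41.956)² + (y + 13.592)² = 44.2447672631²
eq3: (x − 34.731)² + (y − 21.762)² = 81.1030460154²
eq1−eq2, eq1−eq3 (x²,y² cancel):
  10.364·x − 15.104·y = 568.797019
  163.738·x + 55.604·y = -4316.529019
det = 10.364·55.604 − -15.104·163.738 = 3049.378608
x = (568.797019·55.604 − -15.104·-4316.529019) / 3049.378608 = -11.008625
y = (10.364·-4316.529019 − 568.797019·163.738) / 3049.378608 = -45.212553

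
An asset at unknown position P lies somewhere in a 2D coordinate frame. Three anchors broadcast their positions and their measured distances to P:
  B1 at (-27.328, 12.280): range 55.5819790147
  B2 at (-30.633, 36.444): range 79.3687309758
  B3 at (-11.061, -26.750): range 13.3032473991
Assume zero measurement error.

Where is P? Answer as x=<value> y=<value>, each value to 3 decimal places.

eq1: (x + 27.328)² + (y − 12.280)² = 55.5819790147²
eq2: (x + 30.633)² + (y − 36.444)² = 79.3687309758²
eq3: (x + 11.061)² + (y + 26.750)² = 13.3032473991²
eq1−eq3, eq1−eq2 (x²,y² cancel):
  32.534·x − 78.060·y = 2852.670237
  -6.610·x + 48.328·y = -1841.111225
det = 32.534·48.328 − -78.060·-6.610 = 1056.326552
x = (2852.670237·48.328 − -78.060·-1841.111225) / 1056.326552 = -5.541179
y = (32.534·-1841.111225 − 2852.670237·-6.610) / 1056.326552 = -38.854048

x=-5.541 y=-38.854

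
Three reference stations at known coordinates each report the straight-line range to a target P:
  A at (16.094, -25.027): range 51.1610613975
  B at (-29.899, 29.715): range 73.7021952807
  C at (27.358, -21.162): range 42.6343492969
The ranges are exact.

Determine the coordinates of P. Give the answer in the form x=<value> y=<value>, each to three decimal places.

eq1: (x − 16.094)² + (y + 25.027)² = 51.1610613975²
eq2: (x + 29.899)² + (y − 29.715)² = 73.7021952807²
eq3: (x − 27.358)² + (y + 21.162)² = 42.6343492969²
eq3−eq2, eq3−eq1 (x²,y² cancel):
  -114.514·x + 101.754·y = -3033.684831
  -22.528·x − 7.730·y = -1110.689306
det = -114.514·-7.730 − 101.754·-22.528 = 3177.507332
x = (-3033.684831·-7.730 − 101.754·-1110.689306) / 3177.507332 = 42.947962
y = (-114.514·-1110.689306 − -3033.684831·-22.528) / 3177.507332 = 18.519744

x=42.948 y=18.520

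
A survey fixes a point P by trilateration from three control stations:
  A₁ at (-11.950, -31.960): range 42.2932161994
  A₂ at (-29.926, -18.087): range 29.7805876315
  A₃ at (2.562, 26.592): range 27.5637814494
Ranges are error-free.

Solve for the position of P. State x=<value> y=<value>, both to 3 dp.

x=-19.222 y=9.703

eq1: (x + 11.950)² + (y + 31.960)² = 42.2932161994²
eq2: (x + 29.926)² + (y + 18.087)² = 29.7805876315²
eq3: (x − 2.562)² + (y − 26.592)² = 27.5637814494²
eq1−eq3, eq1−eq2 (x²,y² cancel):
  29.024·x + 117.104·y = 578.408297
  -35.952·x + 27.746·y = 960.293682
det = 29.024·27.746 − 117.104·-35.952 = 5015.422912
x = (578.408297·27.746 − 117.104·960.293682) / 5015.422912 = -19.221852
y = (29.024·960.293682 − 578.408297·-35.952) / 5015.422912 = 9.703369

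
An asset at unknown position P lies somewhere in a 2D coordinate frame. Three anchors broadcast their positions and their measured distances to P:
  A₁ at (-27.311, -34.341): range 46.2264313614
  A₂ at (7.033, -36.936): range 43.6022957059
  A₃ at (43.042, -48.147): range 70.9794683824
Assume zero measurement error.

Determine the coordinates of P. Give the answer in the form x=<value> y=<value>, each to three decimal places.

eq1: (x + 27.311)² + (y + 34.341)² = 46.2264313614²
eq2: (x − 7.033)² + (y + 36.936)² = 43.6022957059²
eq3: (x − 43.042)² + (y + 48.147)² = 70.9794683824²
eq3−eq1, eq3−eq2 (x²,y² cancel):
  -140.706·x + 27.612·y = 655.649604
  -72.018·x + 22.422·y = 379.908553
det = -140.706·22.422 − 27.612·-72.018 = -1166.348916
x = (655.649604·22.422 − 27.612·379.908553) / -1166.348916 = -3.610361
y = (-140.706·379.908553 − 655.649604·-72.018) / -1166.348916 = 5.347319

x=-3.610 y=5.347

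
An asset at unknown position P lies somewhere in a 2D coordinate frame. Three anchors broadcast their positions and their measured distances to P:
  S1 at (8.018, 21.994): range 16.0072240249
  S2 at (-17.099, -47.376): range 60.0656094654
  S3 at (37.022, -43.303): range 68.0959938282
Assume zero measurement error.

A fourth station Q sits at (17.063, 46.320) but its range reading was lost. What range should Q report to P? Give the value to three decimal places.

40.851

eq1: (x − 8.018)² + (y − 21.994)² = 16.0072240249²
eq2: (x + 17.099)² + (y + 47.376)² = 60.0656094654²
eq3: (x − 37.022)² + (y + 43.303)² = 68.0959938282²
eq2−eq3, eq2−eq1 (x²,y² cancel):
  108.242·x + 8.146·y = -320.269819
  50.234·x + 138.740·y = 1362.809402
det = 108.242·138.740 − 8.146·50.234 = 14608.288916
x = (-320.269819·138.740 − 8.146·1362.809402) / 14608.288916 = -3.801655
y = (108.242·1362.809402 − -320.269819·50.234) / 14608.288916 = 11.199234
|P − Q| = √((-3.801655 − 17.063)² + (11.199234 − 46.320)²) = 40.850973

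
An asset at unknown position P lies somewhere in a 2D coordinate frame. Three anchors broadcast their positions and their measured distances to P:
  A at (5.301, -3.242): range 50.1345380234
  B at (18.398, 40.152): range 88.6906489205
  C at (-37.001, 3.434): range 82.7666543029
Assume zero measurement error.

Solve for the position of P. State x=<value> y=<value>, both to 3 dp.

x=27.814 y=-48.037

eq1: (x − 5.301)² + (y + 3.242)² = 50.1345380234²
eq2: (x − 18.398)² + (y − 40.152)² = 88.6906489205²
eq3: (x + 37.001)² + (y − 3.434)² = 82.7666543029²
eq2−eq3, eq2−eq1 (x²,y² cancel):
  -110.798·x − 73.436·y = 445.908990
  -26.194·x − 86.788·y = 3440.500960
det = -110.798·-86.788 − -73.436·-26.194 = 7692.354240
x = (445.908990·-86.788 − -73.436·3440.500960) / 7692.354240 = 27.814252
y = (-110.798·3440.500960 − 445.908990·-26.194) / 7692.354240 = -48.037372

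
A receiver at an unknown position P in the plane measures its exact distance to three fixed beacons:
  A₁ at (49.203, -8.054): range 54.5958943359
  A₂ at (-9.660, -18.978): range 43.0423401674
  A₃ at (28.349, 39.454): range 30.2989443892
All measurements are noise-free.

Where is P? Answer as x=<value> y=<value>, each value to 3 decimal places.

x=3.604 y=21.970

eq1: (x − 49.203)² + (y + 8.054)² = 54.5958943359²
eq2: (x + 9.660)² + (y + 18.978)² = 43.0423401674²
eq3: (x − 28.349)² + (y − 39.454)² = 30.2989443892²
eq2−eq1, eq2−eq3 (x²,y² cancel):
  117.726·x + 21.848·y = 904.253410
  76.018·x + 116.864·y = 2841.420849
det = 117.726·116.864 − 21.848·76.018 = 12097.090000
x = (904.253410·116.864 − 21.848·2841.420849) / 12097.090000 = 3.603785
y = (117.726·2841.420849 − 904.253410·76.018) / 12097.090000 = 21.969711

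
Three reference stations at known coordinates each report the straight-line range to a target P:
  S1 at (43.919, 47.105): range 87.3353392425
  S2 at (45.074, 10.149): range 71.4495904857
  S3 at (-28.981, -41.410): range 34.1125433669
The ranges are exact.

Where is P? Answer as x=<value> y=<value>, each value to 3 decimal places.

x=-24.124 y=-7.645

eq1: (x − 43.919)² + (y − 47.105)² = 87.3353392425²
eq2: (x − 45.074)² + (y − 10.149)² = 71.4495904857²
eq3: (x + 28.981)² + (y + 41.410)² = 34.1125433669²
eq1−eq3, eq1−eq2 (x²,y² cancel):
  -145.800·x − 177.030·y = 4870.722741
  2.310·x − 73.912·y = 509.325591
det = -145.800·-73.912 − -177.030·2.310 = 11185.308900
x = (4870.722741·-73.912 − -177.030·509.325591) / 11185.308900 = -24.124407
y = (-145.800·509.325591 − 4870.722741·2.310) / 11185.308900 = -7.644942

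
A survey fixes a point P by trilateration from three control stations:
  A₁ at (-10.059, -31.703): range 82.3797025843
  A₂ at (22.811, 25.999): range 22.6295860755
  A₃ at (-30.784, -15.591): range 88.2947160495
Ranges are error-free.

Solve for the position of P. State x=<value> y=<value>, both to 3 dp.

x=45.182 y=29.410

eq1: (x + 10.059)² + (y + 31.703)² = 82.3797025843²
eq2: (x − 22.811)² + (y − 25.999)² = 22.6295860755²
eq3: (x + 30.784)² + (y + 15.591)² = 88.2947160495²
eq1−eq2, eq1−eq3 (x²,y² cancel):
  65.740·x + 115.404·y = 6364.343264
  -41.450·x + 32.224·y = -925.071237
det = 65.740·32.224 − 115.404·-41.450 = 6901.901560
x = (6364.343264·32.224 − 115.404·-925.071237) / 6901.901560 = 45.181971
y = (65.740·-925.071237 − 6364.343264·-41.450) / 6901.901560 = 29.410423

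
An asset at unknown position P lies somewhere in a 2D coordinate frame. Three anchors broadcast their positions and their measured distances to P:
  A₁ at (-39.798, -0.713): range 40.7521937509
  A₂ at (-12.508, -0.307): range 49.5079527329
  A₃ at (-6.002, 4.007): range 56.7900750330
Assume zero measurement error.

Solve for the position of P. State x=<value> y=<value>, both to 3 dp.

eq1: (x + 39.798)² + (y + 0.713)² = 40.7521937509²
eq2: (x + 12.508)² + (y + 0.307)² = 49.5079527329²
eq3: (x + 6.002)² + (y − 4.007)² = 56.7900750330²
eq1−eq3, eq1−eq2 (x²,y² cancel):
  67.592·x + 9.440·y = -3096.680447
  54.580·x + 0.812·y = -2218.140948
det = 67.592·0.812 − 9.440·54.580 = -460.350496
x = (-3096.680447·0.812 − 9.440·-2218.140948) / -460.350496 = -40.023300
y = (67.592·-2218.140948 − -3096.680447·54.580) / -460.350496 = -41.464571

x=-40.023 y=-41.465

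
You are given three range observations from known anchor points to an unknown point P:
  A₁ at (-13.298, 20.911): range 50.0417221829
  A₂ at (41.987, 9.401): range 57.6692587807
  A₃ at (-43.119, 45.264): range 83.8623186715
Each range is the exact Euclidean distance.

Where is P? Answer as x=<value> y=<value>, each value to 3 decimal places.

eq1: (x + 13.298)² + (y − 20.911)² = 50.0417221829²
eq2: (x − 41.987)² + (y − 9.401)² = 57.6692587807²
eq3: (x + 43.119)² + (y − 45.264)² = 83.8623186715²
eq2−eq1, eq2−eq3 (x²,y² cancel):
  -110.570·x + 23.020·y = -415.610796
  -170.212·x + 71.726·y = -1650.354198
det = -110.570·71.726 − 23.020·-170.212 = -4012.463580
x = (-415.610796·71.726 − 23.020·-1650.354198) / -4012.463580 = -2.038910
y = (-110.570·-1650.354198 − -415.610796·-170.212) / -4012.463580 = -27.847659

x=-2.039 y=-27.848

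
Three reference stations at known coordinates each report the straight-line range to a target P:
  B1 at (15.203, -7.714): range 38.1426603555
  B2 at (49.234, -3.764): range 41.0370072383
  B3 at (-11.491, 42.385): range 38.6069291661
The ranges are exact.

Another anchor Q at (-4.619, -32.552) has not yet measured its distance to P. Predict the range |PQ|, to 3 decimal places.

68.402

eq1: (x − 15.203)² + (y + 7.714)² = 38.1426603555²
eq2: (x − 49.234)² + (y + 3.764)² = 41.0370072383²
eq3: (x + 11.491)² + (y − 42.385)² = 38.6069291661²
eq2−eq1, eq2−eq3 (x²,y² cancel):
  -68.062·x − 7.900·y = -1918.344023
  -121.450·x + 92.298·y = -316.082163
det = -68.062·92.298 − -7.900·-121.450 = -7241.441476
x = (-1918.344023·92.298 − -7.900·-316.082163) / -7241.441476 = 24.795666
y = (-68.062·-316.082163 − -1918.344023·-121.450) / -7241.441476 = 29.202708
|P − Q| = √((24.795666 − -4.619)² + (29.202708 − -32.552)²) = 68.402240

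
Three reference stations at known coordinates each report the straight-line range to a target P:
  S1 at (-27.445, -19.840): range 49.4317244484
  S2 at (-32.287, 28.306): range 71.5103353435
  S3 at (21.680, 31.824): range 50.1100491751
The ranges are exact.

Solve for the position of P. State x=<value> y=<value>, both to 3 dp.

x=21.962 y=-18.285

eq1: (x + 27.445)² + (y + 19.840)² = 49.4317244484²
eq2: (x + 32.287)² + (y − 28.306)² = 71.5103353435²
eq3: (x − 21.680)² + (y − 31.824)² = 50.1100491751²
eq1−eq3, eq1−eq2 (x²,y² cancel):
  98.250·x + 103.328·y = 268.414105
  -9.684·x + 96.292·y = -1973.406299
det = 98.250·96.292 − 103.328·-9.684 = 10461.317352
x = (268.414105·96.292 − 103.328·-1973.406299) / 10461.317352 = 21.962268
y = (98.250·-1973.406299 − 268.414105·-9.684) / 10461.317352 = -18.285254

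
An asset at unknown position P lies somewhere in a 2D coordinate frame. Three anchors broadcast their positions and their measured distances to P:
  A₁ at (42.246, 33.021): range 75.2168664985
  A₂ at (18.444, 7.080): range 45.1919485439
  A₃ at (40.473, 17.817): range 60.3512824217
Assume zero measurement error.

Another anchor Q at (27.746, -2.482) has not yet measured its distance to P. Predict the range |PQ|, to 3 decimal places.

eq1: (x − 42.246)² + (y − 33.021)² = 75.2168664985²
eq2: (x − 18.444)² + (y − 7.080)² = 45.1919485439²
eq3: (x − 40.473)² + (y − 17.817)² = 60.3512824217²
eq3−eq1, eq3−eq2 (x²,y² cancel):
  3.546·x + 30.408·y = -1095.697977
  -44.058·x − 21.474·y = 34.763395
det = 3.546·-21.474 − 30.408·-44.058 = 1263.568860
x = (-1095.697977·-21.474 − 30.408·34.763395) / 1263.568860 = 17.784494
y = (3.546·34.763395 − -1095.697977·-44.058) / 1263.568860 = -38.107136
|P − Q| = √((17.784494 − 27.746)² + (-38.107136 − -2.482)²) = 36.991647

36.992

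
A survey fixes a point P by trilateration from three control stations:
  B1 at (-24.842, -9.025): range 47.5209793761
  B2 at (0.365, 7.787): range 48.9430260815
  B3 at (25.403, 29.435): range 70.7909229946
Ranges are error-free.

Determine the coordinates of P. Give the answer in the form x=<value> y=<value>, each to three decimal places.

eq1: (x + 24.842)² + (y + 9.025)² = 47.5209793761²
eq2: (x − 0.365)² + (y − 7.787)² = 48.9430260815²
eq3: (x − 25.403)² + (y − 29.435)² = 70.7909229946²
eq1−eq3, eq1−eq2 (x²,y² cancel):
  100.490·x + 76.920·y = -1939.955253
  50.414·x + 33.624·y = -774.981316
det = 100.490·33.624 − 76.920·50.414 = -498.969120
x = (-1939.955253·33.624 − 76.920·-774.981316) / -498.969120 = 11.258197
y = (100.490·-774.981316 − -1939.955253·50.414) / -498.969120 = -39.928386

x=11.258 y=-39.928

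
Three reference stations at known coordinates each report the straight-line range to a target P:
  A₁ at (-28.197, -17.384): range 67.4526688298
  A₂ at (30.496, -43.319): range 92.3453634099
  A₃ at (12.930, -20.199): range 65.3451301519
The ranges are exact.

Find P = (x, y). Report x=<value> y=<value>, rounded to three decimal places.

x=0.058 y=43.866

eq1: (x + 28.197)² + (y + 17.384)² = 67.4526688298²
eq2: (x − 30.496)² + (y + 43.319)² = 92.3453634099²
eq3: (x − 12.930)² + (y + 20.199)² = 65.3451301519²
eq1−eq2, eq1−eq3 (x²,y² cancel):
  117.386·x − 51.870·y = -2268.536099
  82.254·x − 5.630·y = -242.213266
det = 117.386·-5.630 − -51.870·82.254 = 3605.631800
x = (-2268.536099·-5.630 − -51.870·-242.213266) / 3605.631800 = 0.057759
y = (117.386·-242.213266 − -2268.536099·82.254) / 3605.631800 = 43.865744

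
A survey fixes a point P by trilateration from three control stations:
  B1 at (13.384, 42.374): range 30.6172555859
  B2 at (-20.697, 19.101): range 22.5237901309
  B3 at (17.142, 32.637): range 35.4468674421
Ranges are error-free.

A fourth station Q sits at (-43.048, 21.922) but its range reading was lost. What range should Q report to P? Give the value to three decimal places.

eq1: (x − 13.384)² + (y − 42.374)² = 30.6172555859²
eq2: (x + 20.697)² + (y − 19.101)² = 22.5237901309²
eq3: (x − 17.142)² + (y − 32.637)² = 35.4468674421²
eq2−eq3, eq2−eq1 (x²,y² cancel):
  75.678·x + 27.072·y = -183.351367
  68.162·x + 46.546·y = 751.378104
det = 75.678·46.546 − 27.072·68.162 = 1677.226524
x = (-183.351367·46.546 − 27.072·751.378104) / 1677.226524 = -17.216268
y = (75.678·751.378104 − -183.351367·68.162) / 1677.226524 = 41.354216
|P − Q| = √((-17.216268 − -43.048)² + (41.354216 − 21.922)²) = 32.324749

32.325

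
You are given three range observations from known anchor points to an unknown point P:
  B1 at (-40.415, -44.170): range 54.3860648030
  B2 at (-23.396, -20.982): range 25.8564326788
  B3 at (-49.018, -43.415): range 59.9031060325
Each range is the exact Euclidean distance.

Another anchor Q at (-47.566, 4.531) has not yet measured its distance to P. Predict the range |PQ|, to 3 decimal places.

eq1: (x + 40.415)² + (y + 44.170)² = 54.3860648030²
eq2: (x + 23.396)² + (y + 20.982)² = 25.8564326788²
eq3: (x + 49.018)² + (y + 43.415)² = 59.9031060325²
eq3−eq2, eq3−eq1 (x²,y² cancel):
  51.244·x + 44.866·y = -380.182408
  17.206·x − 1.510·y = -72.727356
det = 51.244·-1.510 − 44.866·17.206 = -849.342836
x = (-380.182408·-1.510 − 44.866·-72.727356) / -849.342836 = -4.517682
y = (51.244·-72.727356 − -380.182408·17.206) / -849.342836 = -3.313830
|P − Q| = √((-4.517682 − -47.566)² + (-3.313830 − 4.531)²) = 43.757274

43.757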